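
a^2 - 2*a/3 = a*(a - 2/3)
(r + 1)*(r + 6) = r^2 + 7*r + 6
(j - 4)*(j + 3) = j^2 - j - 12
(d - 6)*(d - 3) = d^2 - 9*d + 18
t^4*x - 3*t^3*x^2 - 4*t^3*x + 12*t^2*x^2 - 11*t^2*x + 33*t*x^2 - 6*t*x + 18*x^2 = (t - 6)*(t + 1)*(t - 3*x)*(t*x + x)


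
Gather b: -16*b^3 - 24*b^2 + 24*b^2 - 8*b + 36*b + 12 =-16*b^3 + 28*b + 12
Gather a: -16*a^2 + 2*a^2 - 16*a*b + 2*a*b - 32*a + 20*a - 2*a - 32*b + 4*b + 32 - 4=-14*a^2 + a*(-14*b - 14) - 28*b + 28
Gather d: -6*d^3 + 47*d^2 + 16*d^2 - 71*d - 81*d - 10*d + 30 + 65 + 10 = -6*d^3 + 63*d^2 - 162*d + 105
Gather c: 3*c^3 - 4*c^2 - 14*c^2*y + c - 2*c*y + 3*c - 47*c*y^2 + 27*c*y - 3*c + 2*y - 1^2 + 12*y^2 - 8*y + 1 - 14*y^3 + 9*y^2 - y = 3*c^3 + c^2*(-14*y - 4) + c*(-47*y^2 + 25*y + 1) - 14*y^3 + 21*y^2 - 7*y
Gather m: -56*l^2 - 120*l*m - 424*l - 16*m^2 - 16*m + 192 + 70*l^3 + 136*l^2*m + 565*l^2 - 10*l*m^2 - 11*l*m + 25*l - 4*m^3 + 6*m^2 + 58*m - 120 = 70*l^3 + 509*l^2 - 399*l - 4*m^3 + m^2*(-10*l - 10) + m*(136*l^2 - 131*l + 42) + 72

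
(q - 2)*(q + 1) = q^2 - q - 2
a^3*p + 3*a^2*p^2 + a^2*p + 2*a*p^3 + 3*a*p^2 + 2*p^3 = (a + p)*(a + 2*p)*(a*p + p)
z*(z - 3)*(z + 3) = z^3 - 9*z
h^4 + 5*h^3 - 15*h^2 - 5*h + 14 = (h - 2)*(h - 1)*(h + 1)*(h + 7)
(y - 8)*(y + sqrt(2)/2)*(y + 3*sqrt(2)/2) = y^3 - 8*y^2 + 2*sqrt(2)*y^2 - 16*sqrt(2)*y + 3*y/2 - 12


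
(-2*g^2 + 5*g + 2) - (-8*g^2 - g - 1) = 6*g^2 + 6*g + 3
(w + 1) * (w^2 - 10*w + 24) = w^3 - 9*w^2 + 14*w + 24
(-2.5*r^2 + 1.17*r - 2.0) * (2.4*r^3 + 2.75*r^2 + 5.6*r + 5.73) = -6.0*r^5 - 4.067*r^4 - 15.5825*r^3 - 13.273*r^2 - 4.4959*r - 11.46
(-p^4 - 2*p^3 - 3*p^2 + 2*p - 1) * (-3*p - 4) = 3*p^5 + 10*p^4 + 17*p^3 + 6*p^2 - 5*p + 4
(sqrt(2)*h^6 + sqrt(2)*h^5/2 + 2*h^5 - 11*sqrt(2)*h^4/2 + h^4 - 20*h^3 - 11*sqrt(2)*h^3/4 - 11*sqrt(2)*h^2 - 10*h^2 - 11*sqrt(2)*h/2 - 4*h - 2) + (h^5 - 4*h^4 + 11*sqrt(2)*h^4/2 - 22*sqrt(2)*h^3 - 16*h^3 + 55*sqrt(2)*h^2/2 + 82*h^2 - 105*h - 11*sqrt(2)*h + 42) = sqrt(2)*h^6 + sqrt(2)*h^5/2 + 3*h^5 - 3*h^4 - 36*h^3 - 99*sqrt(2)*h^3/4 + 33*sqrt(2)*h^2/2 + 72*h^2 - 109*h - 33*sqrt(2)*h/2 + 40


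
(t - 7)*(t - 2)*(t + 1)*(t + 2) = t^4 - 6*t^3 - 11*t^2 + 24*t + 28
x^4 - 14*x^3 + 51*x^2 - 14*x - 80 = (x - 8)*(x - 5)*(x - 2)*(x + 1)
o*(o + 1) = o^2 + o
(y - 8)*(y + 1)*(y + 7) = y^3 - 57*y - 56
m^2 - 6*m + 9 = (m - 3)^2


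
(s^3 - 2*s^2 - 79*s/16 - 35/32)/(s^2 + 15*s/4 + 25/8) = (8*s^2 - 26*s - 7)/(4*(2*s + 5))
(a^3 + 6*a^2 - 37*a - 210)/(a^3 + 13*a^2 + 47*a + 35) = (a - 6)/(a + 1)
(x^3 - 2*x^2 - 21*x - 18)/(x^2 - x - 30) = (x^2 + 4*x + 3)/(x + 5)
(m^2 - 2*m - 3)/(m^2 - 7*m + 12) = (m + 1)/(m - 4)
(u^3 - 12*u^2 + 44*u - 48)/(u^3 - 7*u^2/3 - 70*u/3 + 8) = 3*(u^2 - 6*u + 8)/(3*u^2 + 11*u - 4)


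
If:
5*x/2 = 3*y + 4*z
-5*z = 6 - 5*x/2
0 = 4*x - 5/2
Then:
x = 5/8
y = 409/240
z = -71/80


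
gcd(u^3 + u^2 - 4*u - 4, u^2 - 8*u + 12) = u - 2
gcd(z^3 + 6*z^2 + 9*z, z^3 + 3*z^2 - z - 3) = z + 3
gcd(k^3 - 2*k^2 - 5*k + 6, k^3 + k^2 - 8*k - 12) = k^2 - k - 6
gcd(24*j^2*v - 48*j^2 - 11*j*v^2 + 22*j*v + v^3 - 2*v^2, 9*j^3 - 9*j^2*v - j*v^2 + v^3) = -3*j + v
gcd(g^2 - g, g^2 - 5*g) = g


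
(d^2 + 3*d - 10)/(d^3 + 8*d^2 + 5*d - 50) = 1/(d + 5)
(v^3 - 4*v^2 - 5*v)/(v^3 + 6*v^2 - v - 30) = v*(v^2 - 4*v - 5)/(v^3 + 6*v^2 - v - 30)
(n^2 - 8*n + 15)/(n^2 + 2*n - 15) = (n - 5)/(n + 5)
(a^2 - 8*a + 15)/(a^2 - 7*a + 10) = (a - 3)/(a - 2)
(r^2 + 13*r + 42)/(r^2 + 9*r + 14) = (r + 6)/(r + 2)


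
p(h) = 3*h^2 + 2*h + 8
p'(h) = 6*h + 2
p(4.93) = 90.77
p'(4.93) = 31.58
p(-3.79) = 43.51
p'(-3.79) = -20.74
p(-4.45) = 58.51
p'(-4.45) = -24.70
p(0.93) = 12.45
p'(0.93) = 7.58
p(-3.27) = 33.54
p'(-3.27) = -17.62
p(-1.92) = 15.22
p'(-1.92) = -9.52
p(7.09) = 172.98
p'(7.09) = 44.54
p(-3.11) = 30.80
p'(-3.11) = -16.66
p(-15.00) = 653.00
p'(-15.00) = -88.00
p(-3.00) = 29.00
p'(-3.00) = -16.00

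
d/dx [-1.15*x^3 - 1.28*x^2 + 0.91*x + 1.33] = -3.45*x^2 - 2.56*x + 0.91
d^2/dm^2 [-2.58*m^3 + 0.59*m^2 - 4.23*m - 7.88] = 1.18 - 15.48*m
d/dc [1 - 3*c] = -3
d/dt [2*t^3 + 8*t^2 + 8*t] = 6*t^2 + 16*t + 8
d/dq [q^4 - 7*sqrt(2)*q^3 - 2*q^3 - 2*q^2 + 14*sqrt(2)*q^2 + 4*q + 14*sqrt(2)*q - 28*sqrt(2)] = 4*q^3 - 21*sqrt(2)*q^2 - 6*q^2 - 4*q + 28*sqrt(2)*q + 4 + 14*sqrt(2)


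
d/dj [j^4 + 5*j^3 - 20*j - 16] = 4*j^3 + 15*j^2 - 20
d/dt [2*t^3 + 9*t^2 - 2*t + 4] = 6*t^2 + 18*t - 2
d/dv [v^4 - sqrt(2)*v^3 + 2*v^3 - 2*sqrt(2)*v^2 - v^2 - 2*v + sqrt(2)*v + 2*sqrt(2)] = 4*v^3 - 3*sqrt(2)*v^2 + 6*v^2 - 4*sqrt(2)*v - 2*v - 2 + sqrt(2)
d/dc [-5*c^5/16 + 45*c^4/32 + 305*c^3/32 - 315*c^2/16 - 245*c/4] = -25*c^4/16 + 45*c^3/8 + 915*c^2/32 - 315*c/8 - 245/4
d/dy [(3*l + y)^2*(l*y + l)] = l*(3*l + y)*(3*l + 3*y + 2)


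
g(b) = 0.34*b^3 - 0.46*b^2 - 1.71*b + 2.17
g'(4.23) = 12.65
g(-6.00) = -77.57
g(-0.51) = 2.88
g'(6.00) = 29.49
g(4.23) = 12.44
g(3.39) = 4.33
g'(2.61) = 2.84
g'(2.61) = 2.84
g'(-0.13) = -1.57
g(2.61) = 0.62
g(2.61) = 0.62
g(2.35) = 0.02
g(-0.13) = 2.38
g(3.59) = 5.83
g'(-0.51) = -0.98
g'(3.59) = 8.13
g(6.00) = 48.79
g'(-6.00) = 40.53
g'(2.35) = 1.76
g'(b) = 1.02*b^2 - 0.92*b - 1.71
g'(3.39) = 6.89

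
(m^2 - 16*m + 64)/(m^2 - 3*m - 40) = (m - 8)/(m + 5)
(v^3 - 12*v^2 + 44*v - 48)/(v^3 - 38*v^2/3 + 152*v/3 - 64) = 3*(v - 2)/(3*v - 8)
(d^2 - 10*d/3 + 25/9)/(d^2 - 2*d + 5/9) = (3*d - 5)/(3*d - 1)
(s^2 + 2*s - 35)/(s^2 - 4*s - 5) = (s + 7)/(s + 1)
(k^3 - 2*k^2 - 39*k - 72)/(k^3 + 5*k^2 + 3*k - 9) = (k - 8)/(k - 1)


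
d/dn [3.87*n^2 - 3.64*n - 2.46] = 7.74*n - 3.64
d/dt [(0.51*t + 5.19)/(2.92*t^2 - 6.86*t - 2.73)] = (-1.4892*t^2 - 30.3096*t + 34.2111)/(8.5264*t^4 - 40.0624*t^3 + 31.1164*t^2 + 37.4556*t + 7.4529)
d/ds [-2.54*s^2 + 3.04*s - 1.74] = 3.04 - 5.08*s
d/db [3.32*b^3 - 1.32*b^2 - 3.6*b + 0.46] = 9.96*b^2 - 2.64*b - 3.6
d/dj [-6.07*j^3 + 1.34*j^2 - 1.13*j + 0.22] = -18.21*j^2 + 2.68*j - 1.13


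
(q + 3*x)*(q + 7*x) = q^2 + 10*q*x + 21*x^2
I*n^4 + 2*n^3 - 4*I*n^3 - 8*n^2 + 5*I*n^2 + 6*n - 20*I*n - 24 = (n - 4)*(n - 3*I)*(n + 2*I)*(I*n + 1)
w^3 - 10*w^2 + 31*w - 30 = (w - 5)*(w - 3)*(w - 2)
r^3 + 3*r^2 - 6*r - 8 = (r - 2)*(r + 1)*(r + 4)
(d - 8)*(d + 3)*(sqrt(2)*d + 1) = sqrt(2)*d^3 - 5*sqrt(2)*d^2 + d^2 - 24*sqrt(2)*d - 5*d - 24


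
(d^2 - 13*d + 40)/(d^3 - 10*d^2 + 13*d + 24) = (d - 5)/(d^2 - 2*d - 3)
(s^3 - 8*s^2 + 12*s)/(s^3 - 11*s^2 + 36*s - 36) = s/(s - 3)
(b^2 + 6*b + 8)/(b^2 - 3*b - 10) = (b + 4)/(b - 5)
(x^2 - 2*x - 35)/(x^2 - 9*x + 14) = (x + 5)/(x - 2)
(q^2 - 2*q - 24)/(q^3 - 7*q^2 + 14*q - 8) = (q^2 - 2*q - 24)/(q^3 - 7*q^2 + 14*q - 8)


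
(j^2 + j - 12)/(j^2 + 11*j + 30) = (j^2 + j - 12)/(j^2 + 11*j + 30)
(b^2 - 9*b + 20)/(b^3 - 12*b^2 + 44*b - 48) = (b - 5)/(b^2 - 8*b + 12)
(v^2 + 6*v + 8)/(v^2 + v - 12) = (v + 2)/(v - 3)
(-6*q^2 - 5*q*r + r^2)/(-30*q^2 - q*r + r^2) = (q + r)/(5*q + r)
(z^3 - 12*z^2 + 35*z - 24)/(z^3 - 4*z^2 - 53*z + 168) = (z - 1)/(z + 7)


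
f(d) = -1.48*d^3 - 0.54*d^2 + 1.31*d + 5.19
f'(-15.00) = -981.49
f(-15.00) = 4859.04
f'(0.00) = 1.31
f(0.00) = 5.19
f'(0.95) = -3.72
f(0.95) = 4.68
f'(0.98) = -4.01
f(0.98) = 4.56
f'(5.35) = -131.55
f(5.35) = -229.89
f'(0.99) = -4.11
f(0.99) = 4.52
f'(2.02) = -18.99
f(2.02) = -6.57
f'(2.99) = -41.61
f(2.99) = -35.28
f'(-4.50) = -83.74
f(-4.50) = 123.22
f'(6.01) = -165.55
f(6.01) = -327.72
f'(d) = -4.44*d^2 - 1.08*d + 1.31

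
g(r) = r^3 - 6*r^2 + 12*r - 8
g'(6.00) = 48.00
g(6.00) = 64.00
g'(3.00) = 3.00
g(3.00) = 1.00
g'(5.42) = 35.09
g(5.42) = 40.00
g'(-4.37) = 121.73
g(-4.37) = -258.47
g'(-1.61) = 39.10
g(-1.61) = -47.05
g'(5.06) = 28.09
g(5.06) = 28.65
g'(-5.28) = 159.00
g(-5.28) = -385.83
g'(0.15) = 10.27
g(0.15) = -6.33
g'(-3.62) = 94.75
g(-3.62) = -177.50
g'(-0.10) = 13.23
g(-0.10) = -9.26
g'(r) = 3*r^2 - 12*r + 12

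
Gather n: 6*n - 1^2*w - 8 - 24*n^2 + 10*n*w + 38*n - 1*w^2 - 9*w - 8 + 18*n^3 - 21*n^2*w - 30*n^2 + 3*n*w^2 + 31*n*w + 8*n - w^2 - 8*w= 18*n^3 + n^2*(-21*w - 54) + n*(3*w^2 + 41*w + 52) - 2*w^2 - 18*w - 16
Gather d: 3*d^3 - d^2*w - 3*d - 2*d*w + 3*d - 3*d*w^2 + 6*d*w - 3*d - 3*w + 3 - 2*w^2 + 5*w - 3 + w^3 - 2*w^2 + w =3*d^3 - d^2*w + d*(-3*w^2 + 4*w - 3) + w^3 - 4*w^2 + 3*w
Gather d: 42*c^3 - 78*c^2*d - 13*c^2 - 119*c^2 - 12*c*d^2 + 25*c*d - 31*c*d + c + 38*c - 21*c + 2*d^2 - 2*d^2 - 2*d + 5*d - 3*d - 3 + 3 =42*c^3 - 132*c^2 - 12*c*d^2 + 18*c + d*(-78*c^2 - 6*c)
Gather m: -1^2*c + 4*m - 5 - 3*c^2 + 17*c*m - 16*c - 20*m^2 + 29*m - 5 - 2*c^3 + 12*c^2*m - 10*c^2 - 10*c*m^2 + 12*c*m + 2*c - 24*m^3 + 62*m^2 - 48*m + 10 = -2*c^3 - 13*c^2 - 15*c - 24*m^3 + m^2*(42 - 10*c) + m*(12*c^2 + 29*c - 15)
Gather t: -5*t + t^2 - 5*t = t^2 - 10*t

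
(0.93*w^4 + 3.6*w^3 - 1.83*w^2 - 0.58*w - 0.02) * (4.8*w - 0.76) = 4.464*w^5 + 16.5732*w^4 - 11.52*w^3 - 1.3932*w^2 + 0.3448*w + 0.0152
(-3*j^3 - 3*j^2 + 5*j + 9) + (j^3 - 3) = -2*j^3 - 3*j^2 + 5*j + 6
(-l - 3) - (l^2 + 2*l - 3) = -l^2 - 3*l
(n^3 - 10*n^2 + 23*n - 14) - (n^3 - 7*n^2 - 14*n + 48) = -3*n^2 + 37*n - 62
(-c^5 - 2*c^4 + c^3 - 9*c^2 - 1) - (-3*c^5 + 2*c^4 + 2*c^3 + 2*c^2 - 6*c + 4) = 2*c^5 - 4*c^4 - c^3 - 11*c^2 + 6*c - 5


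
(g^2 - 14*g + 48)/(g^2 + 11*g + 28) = (g^2 - 14*g + 48)/(g^2 + 11*g + 28)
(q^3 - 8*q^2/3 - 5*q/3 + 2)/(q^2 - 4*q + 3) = (3*q^2 + q - 2)/(3*(q - 1))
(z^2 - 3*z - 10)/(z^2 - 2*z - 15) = (z + 2)/(z + 3)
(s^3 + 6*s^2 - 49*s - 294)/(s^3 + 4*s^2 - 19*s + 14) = (s^2 - s - 42)/(s^2 - 3*s + 2)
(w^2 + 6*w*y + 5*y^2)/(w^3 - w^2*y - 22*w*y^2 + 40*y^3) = (w + y)/(w^2 - 6*w*y + 8*y^2)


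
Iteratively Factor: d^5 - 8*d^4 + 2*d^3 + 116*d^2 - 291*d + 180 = (d - 5)*(d^4 - 3*d^3 - 13*d^2 + 51*d - 36) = (d - 5)*(d - 1)*(d^3 - 2*d^2 - 15*d + 36) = (d - 5)*(d - 1)*(d + 4)*(d^2 - 6*d + 9) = (d - 5)*(d - 3)*(d - 1)*(d + 4)*(d - 3)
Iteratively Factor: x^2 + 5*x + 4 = (x + 1)*(x + 4)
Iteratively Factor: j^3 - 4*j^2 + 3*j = (j)*(j^2 - 4*j + 3) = j*(j - 3)*(j - 1)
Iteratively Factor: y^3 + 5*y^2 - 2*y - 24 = (y + 3)*(y^2 + 2*y - 8) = (y + 3)*(y + 4)*(y - 2)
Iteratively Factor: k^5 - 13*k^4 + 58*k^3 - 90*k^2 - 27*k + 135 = (k + 1)*(k^4 - 14*k^3 + 72*k^2 - 162*k + 135) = (k - 3)*(k + 1)*(k^3 - 11*k^2 + 39*k - 45) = (k - 5)*(k - 3)*(k + 1)*(k^2 - 6*k + 9) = (k - 5)*(k - 3)^2*(k + 1)*(k - 3)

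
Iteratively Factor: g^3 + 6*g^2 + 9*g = (g)*(g^2 + 6*g + 9) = g*(g + 3)*(g + 3)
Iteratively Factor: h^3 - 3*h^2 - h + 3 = (h - 1)*(h^2 - 2*h - 3) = (h - 1)*(h + 1)*(h - 3)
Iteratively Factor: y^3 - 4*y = (y + 2)*(y^2 - 2*y) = (y - 2)*(y + 2)*(y)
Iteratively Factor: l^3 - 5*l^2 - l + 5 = (l - 5)*(l^2 - 1) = (l - 5)*(l + 1)*(l - 1)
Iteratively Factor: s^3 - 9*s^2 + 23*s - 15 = (s - 1)*(s^2 - 8*s + 15) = (s - 3)*(s - 1)*(s - 5)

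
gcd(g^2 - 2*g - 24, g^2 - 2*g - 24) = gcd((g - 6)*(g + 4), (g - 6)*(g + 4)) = g^2 - 2*g - 24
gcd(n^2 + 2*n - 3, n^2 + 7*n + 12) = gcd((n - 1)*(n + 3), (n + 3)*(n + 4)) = n + 3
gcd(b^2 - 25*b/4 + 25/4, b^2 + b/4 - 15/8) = b - 5/4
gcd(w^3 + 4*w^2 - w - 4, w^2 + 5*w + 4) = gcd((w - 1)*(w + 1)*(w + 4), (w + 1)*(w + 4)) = w^2 + 5*w + 4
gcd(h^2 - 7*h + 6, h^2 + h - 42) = h - 6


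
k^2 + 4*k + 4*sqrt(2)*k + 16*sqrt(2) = (k + 4)*(k + 4*sqrt(2))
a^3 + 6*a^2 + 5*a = a*(a + 1)*(a + 5)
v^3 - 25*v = v*(v - 5)*(v + 5)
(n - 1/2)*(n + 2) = n^2 + 3*n/2 - 1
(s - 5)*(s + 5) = s^2 - 25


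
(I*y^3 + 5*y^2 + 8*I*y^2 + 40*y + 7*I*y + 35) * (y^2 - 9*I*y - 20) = I*y^5 + 14*y^4 + 8*I*y^4 + 112*y^3 - 58*I*y^3 - 2*y^2 - 520*I*y^2 - 800*y - 455*I*y - 700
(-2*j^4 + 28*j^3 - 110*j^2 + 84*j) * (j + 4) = -2*j^5 + 20*j^4 + 2*j^3 - 356*j^2 + 336*j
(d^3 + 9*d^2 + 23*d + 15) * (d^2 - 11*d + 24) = d^5 - 2*d^4 - 52*d^3 - 22*d^2 + 387*d + 360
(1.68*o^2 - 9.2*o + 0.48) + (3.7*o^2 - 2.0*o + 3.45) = 5.38*o^2 - 11.2*o + 3.93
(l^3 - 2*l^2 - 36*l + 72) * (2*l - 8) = 2*l^4 - 12*l^3 - 56*l^2 + 432*l - 576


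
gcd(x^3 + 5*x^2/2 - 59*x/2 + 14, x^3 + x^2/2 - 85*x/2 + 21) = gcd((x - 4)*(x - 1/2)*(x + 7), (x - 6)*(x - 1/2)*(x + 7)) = x^2 + 13*x/2 - 7/2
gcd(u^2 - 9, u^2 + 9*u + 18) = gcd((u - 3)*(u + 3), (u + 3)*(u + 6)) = u + 3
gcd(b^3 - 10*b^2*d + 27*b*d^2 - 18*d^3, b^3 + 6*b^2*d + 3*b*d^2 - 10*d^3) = b - d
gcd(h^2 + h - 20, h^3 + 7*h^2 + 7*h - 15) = h + 5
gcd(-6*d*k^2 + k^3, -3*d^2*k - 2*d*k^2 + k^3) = k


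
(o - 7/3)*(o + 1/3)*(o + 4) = o^3 + 2*o^2 - 79*o/9 - 28/9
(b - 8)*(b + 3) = b^2 - 5*b - 24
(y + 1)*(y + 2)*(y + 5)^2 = y^4 + 13*y^3 + 57*y^2 + 95*y + 50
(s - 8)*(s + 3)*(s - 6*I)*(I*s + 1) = I*s^4 + 7*s^3 - 5*I*s^3 - 35*s^2 - 30*I*s^2 - 168*s + 30*I*s + 144*I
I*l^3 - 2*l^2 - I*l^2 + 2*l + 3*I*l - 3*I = (l - I)*(l + 3*I)*(I*l - I)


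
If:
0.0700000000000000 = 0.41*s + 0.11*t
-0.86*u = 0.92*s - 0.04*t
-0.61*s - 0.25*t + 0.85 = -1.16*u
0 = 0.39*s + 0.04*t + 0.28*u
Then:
No Solution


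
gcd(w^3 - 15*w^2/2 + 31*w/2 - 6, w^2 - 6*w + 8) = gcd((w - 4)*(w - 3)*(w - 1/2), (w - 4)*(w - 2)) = w - 4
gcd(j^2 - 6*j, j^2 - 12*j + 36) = j - 6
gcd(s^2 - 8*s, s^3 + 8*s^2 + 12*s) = s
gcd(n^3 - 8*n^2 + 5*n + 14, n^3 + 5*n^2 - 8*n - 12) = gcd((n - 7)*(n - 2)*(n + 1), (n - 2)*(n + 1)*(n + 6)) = n^2 - n - 2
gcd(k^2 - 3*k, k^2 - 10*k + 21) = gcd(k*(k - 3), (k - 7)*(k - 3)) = k - 3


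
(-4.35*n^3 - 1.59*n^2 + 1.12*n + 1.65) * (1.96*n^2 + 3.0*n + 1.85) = -8.526*n^5 - 16.1664*n^4 - 10.6223*n^3 + 3.6525*n^2 + 7.022*n + 3.0525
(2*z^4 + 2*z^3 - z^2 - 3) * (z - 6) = 2*z^5 - 10*z^4 - 13*z^3 + 6*z^2 - 3*z + 18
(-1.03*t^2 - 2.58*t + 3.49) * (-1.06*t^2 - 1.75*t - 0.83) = 1.0918*t^4 + 4.5373*t^3 + 1.6705*t^2 - 3.9661*t - 2.8967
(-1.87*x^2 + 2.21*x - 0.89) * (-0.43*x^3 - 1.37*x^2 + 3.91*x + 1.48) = 0.8041*x^5 + 1.6116*x^4 - 9.9567*x^3 + 7.0928*x^2 - 0.2091*x - 1.3172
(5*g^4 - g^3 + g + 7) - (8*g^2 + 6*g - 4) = 5*g^4 - g^3 - 8*g^2 - 5*g + 11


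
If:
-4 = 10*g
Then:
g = -2/5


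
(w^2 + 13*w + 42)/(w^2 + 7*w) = (w + 6)/w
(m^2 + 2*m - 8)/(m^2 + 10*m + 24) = (m - 2)/(m + 6)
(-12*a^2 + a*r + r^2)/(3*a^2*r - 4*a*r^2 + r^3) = (4*a + r)/(r*(-a + r))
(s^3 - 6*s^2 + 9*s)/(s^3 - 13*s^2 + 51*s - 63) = s/(s - 7)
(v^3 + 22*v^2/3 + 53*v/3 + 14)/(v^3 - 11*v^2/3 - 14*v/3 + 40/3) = (3*v^2 + 16*v + 21)/(3*v^2 - 17*v + 20)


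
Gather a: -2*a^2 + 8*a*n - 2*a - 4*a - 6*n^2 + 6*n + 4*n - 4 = -2*a^2 + a*(8*n - 6) - 6*n^2 + 10*n - 4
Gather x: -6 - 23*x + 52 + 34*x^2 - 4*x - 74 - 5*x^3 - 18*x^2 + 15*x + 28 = -5*x^3 + 16*x^2 - 12*x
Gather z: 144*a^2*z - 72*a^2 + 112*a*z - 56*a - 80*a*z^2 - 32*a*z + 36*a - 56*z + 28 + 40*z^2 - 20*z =-72*a^2 - 20*a + z^2*(40 - 80*a) + z*(144*a^2 + 80*a - 76) + 28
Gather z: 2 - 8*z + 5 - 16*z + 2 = 9 - 24*z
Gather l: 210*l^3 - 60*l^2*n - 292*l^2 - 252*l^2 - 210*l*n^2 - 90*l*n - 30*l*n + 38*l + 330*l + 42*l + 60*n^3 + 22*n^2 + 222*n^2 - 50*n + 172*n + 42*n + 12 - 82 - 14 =210*l^3 + l^2*(-60*n - 544) + l*(-210*n^2 - 120*n + 410) + 60*n^3 + 244*n^2 + 164*n - 84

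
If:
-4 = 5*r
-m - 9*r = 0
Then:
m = 36/5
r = -4/5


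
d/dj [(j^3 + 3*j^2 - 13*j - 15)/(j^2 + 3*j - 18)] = (j^2 + 12*j + 31)/(j^2 + 12*j + 36)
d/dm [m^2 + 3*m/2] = 2*m + 3/2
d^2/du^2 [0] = 0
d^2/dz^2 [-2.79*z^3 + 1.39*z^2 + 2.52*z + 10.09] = 2.78 - 16.74*z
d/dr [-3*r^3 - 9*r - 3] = -9*r^2 - 9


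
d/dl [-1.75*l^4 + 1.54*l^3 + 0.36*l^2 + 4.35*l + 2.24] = -7.0*l^3 + 4.62*l^2 + 0.72*l + 4.35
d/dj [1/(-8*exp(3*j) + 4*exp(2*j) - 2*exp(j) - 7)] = (24*exp(2*j) - 8*exp(j) + 2)*exp(j)/(8*exp(3*j) - 4*exp(2*j) + 2*exp(j) + 7)^2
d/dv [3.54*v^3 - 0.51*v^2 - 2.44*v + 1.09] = 10.62*v^2 - 1.02*v - 2.44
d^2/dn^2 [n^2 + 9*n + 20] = 2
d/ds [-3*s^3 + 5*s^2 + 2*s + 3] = -9*s^2 + 10*s + 2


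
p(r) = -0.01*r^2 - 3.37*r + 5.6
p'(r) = -0.02*r - 3.37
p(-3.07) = 15.85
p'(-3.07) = -3.31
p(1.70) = -0.16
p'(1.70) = -3.40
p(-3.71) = 17.97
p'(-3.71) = -3.30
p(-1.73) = 11.40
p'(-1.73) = -3.34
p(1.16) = 1.68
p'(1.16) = -3.39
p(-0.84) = 8.42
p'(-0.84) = -3.35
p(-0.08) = 5.87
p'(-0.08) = -3.37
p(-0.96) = 8.83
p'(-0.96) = -3.35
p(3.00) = -4.60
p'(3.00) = -3.43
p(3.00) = -4.60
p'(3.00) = -3.43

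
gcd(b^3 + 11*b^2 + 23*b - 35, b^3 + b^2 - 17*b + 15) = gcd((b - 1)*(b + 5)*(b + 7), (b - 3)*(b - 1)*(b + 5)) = b^2 + 4*b - 5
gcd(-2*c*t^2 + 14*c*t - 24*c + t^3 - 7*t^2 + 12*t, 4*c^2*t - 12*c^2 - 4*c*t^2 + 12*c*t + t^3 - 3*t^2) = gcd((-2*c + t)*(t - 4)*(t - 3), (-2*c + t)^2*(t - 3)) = -2*c*t + 6*c + t^2 - 3*t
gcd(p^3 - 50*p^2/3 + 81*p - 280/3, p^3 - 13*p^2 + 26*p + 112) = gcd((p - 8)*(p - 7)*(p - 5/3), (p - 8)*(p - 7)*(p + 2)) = p^2 - 15*p + 56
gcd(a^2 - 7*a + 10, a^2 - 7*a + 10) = a^2 - 7*a + 10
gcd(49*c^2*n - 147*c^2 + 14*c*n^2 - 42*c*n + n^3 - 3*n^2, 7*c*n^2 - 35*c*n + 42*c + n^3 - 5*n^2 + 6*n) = 7*c*n - 21*c + n^2 - 3*n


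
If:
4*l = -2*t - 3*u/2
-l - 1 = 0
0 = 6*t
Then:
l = -1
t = 0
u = 8/3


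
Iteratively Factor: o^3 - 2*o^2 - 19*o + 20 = (o + 4)*(o^2 - 6*o + 5) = (o - 5)*(o + 4)*(o - 1)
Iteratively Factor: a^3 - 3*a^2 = (a)*(a^2 - 3*a) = a^2*(a - 3)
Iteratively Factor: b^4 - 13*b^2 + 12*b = (b - 3)*(b^3 + 3*b^2 - 4*b) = (b - 3)*(b + 4)*(b^2 - b) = b*(b - 3)*(b + 4)*(b - 1)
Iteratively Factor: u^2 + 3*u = (u)*(u + 3)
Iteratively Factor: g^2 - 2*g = (g - 2)*(g)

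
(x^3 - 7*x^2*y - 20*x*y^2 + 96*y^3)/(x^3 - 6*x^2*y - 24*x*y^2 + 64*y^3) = (x - 3*y)/(x - 2*y)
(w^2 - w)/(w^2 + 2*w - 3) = w/(w + 3)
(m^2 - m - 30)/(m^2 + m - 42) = (m + 5)/(m + 7)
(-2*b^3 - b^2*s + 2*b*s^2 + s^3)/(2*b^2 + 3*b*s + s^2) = -b + s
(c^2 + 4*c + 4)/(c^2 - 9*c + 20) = (c^2 + 4*c + 4)/(c^2 - 9*c + 20)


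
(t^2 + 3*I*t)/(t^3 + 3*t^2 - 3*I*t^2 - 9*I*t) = (t + 3*I)/(t^2 + 3*t*(1 - I) - 9*I)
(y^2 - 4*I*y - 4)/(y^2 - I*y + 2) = (y - 2*I)/(y + I)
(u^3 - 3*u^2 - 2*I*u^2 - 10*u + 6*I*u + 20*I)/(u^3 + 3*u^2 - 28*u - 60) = (u - 2*I)/(u + 6)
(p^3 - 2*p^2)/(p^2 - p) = p*(p - 2)/(p - 1)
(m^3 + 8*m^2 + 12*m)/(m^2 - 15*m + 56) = m*(m^2 + 8*m + 12)/(m^2 - 15*m + 56)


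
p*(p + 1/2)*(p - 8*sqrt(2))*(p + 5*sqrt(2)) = p^4 - 3*sqrt(2)*p^3 + p^3/2 - 80*p^2 - 3*sqrt(2)*p^2/2 - 40*p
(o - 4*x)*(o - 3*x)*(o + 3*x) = o^3 - 4*o^2*x - 9*o*x^2 + 36*x^3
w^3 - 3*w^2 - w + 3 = (w - 3)*(w - 1)*(w + 1)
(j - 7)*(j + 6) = j^2 - j - 42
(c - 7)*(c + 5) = c^2 - 2*c - 35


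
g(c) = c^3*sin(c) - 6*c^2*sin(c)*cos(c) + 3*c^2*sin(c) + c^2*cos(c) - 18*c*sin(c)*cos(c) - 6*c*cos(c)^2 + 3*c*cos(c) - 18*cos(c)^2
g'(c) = c^3*cos(c) + 6*c^2*sin(c)^2 + 2*c^2*sin(c) - 6*c^2*cos(c)^2 + 3*c^2*cos(c) + 18*c*sin(c)^2 + 3*c*sin(c) - 18*c*cos(c)^2 + 2*c*cos(c) + 18*sin(c)*cos(c) - 6*cos(c)^2 + 3*cos(c)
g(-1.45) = -5.25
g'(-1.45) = -14.79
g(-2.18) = 1.25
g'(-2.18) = -1.10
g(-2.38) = 1.12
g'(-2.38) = 2.11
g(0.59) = -18.29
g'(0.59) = 5.22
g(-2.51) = 0.77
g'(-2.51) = 3.05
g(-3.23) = 0.81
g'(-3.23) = -5.10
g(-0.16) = -17.50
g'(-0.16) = -3.30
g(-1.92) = 0.21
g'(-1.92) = -7.03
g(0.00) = -18.00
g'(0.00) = -3.00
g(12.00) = -582.18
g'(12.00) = 1201.12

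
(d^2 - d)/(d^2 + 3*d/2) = 2*(d - 1)/(2*d + 3)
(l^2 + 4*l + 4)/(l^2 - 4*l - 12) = (l + 2)/(l - 6)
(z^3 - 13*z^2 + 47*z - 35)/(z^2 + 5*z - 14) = (z^3 - 13*z^2 + 47*z - 35)/(z^2 + 5*z - 14)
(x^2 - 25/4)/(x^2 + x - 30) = (x^2 - 25/4)/(x^2 + x - 30)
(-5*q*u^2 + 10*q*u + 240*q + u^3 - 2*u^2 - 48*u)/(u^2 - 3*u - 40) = (-5*q*u - 30*q + u^2 + 6*u)/(u + 5)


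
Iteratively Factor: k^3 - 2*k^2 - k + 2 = (k - 1)*(k^2 - k - 2) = (k - 2)*(k - 1)*(k + 1)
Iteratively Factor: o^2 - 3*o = (o)*(o - 3)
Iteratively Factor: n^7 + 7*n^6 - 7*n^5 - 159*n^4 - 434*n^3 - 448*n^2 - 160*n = (n + 1)*(n^6 + 6*n^5 - 13*n^4 - 146*n^3 - 288*n^2 - 160*n) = (n - 5)*(n + 1)*(n^5 + 11*n^4 + 42*n^3 + 64*n^2 + 32*n) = (n - 5)*(n + 1)*(n + 4)*(n^4 + 7*n^3 + 14*n^2 + 8*n) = n*(n - 5)*(n + 1)*(n + 4)*(n^3 + 7*n^2 + 14*n + 8) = n*(n - 5)*(n + 1)^2*(n + 4)*(n^2 + 6*n + 8) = n*(n - 5)*(n + 1)^2*(n + 2)*(n + 4)*(n + 4)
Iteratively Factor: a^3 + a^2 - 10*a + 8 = (a + 4)*(a^2 - 3*a + 2) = (a - 1)*(a + 4)*(a - 2)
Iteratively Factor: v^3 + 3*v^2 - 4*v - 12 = (v + 3)*(v^2 - 4) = (v - 2)*(v + 3)*(v + 2)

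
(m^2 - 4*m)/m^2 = (m - 4)/m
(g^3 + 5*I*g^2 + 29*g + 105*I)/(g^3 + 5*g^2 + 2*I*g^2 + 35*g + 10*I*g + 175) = (g + 3*I)/(g + 5)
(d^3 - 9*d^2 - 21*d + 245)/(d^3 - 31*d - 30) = (d^2 - 14*d + 49)/(d^2 - 5*d - 6)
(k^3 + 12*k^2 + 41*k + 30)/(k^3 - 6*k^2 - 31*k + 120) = (k^2 + 7*k + 6)/(k^2 - 11*k + 24)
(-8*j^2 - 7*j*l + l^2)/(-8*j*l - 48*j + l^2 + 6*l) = (j + l)/(l + 6)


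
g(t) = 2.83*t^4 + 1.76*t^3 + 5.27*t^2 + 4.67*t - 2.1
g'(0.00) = 4.67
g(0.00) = -2.10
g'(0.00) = 4.67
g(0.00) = -2.10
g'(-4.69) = -1096.41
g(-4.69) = 1279.59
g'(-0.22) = 2.49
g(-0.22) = -2.88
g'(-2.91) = -260.24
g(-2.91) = 188.50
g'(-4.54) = -993.64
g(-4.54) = 1122.92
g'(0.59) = 15.05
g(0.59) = 3.19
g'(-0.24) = 2.29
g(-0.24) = -2.93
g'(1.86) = 115.38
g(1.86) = 70.02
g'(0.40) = 10.46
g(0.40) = 0.80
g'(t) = 11.32*t^3 + 5.28*t^2 + 10.54*t + 4.67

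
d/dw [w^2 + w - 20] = 2*w + 1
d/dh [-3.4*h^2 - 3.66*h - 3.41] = -6.8*h - 3.66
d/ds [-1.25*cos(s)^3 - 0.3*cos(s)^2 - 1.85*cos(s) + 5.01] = (3.75*cos(s)^2 + 0.6*cos(s) + 1.85)*sin(s)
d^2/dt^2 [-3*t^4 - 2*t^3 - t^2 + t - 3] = -36*t^2 - 12*t - 2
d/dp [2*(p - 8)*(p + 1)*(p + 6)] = 6*p^2 - 4*p - 100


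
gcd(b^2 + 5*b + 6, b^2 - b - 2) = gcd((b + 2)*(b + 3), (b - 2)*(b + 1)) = 1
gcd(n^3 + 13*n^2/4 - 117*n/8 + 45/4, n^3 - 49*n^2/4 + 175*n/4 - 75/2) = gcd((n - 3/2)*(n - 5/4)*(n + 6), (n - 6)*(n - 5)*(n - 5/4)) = n - 5/4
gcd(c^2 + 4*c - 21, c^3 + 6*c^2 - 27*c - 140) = c + 7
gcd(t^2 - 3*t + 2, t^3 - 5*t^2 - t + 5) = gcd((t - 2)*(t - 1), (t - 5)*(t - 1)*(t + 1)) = t - 1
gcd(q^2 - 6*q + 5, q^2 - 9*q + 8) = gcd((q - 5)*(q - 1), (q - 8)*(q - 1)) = q - 1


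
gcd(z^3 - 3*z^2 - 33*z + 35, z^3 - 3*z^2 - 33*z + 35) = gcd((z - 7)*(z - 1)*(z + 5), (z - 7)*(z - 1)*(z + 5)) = z^3 - 3*z^2 - 33*z + 35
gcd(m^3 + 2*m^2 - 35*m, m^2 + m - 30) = m - 5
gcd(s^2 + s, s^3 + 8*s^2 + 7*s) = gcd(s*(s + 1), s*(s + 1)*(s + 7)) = s^2 + s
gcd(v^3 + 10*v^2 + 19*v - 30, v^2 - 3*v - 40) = v + 5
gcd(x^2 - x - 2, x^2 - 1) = x + 1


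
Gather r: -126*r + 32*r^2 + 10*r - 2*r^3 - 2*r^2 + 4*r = -2*r^3 + 30*r^2 - 112*r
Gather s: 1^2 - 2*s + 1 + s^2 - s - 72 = s^2 - 3*s - 70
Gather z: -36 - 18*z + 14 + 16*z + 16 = -2*z - 6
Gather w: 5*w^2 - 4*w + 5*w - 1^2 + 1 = 5*w^2 + w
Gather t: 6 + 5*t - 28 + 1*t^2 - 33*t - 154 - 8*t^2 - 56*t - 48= -7*t^2 - 84*t - 224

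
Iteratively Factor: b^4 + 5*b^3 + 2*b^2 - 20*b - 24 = (b + 2)*(b^3 + 3*b^2 - 4*b - 12) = (b + 2)^2*(b^2 + b - 6) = (b + 2)^2*(b + 3)*(b - 2)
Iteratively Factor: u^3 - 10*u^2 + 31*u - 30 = (u - 3)*(u^2 - 7*u + 10) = (u - 3)*(u - 2)*(u - 5)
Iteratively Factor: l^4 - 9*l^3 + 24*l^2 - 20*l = (l)*(l^3 - 9*l^2 + 24*l - 20) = l*(l - 2)*(l^2 - 7*l + 10) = l*(l - 2)^2*(l - 5)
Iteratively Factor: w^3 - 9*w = (w)*(w^2 - 9) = w*(w + 3)*(w - 3)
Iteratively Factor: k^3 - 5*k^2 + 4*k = (k - 1)*(k^2 - 4*k) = (k - 4)*(k - 1)*(k)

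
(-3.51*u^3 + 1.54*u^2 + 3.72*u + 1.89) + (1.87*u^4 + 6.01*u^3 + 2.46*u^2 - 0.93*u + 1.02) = 1.87*u^4 + 2.5*u^3 + 4.0*u^2 + 2.79*u + 2.91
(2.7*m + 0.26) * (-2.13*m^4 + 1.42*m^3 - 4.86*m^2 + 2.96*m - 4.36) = -5.751*m^5 + 3.2802*m^4 - 12.7528*m^3 + 6.7284*m^2 - 11.0024*m - 1.1336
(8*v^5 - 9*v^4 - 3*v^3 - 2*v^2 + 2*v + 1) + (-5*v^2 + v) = 8*v^5 - 9*v^4 - 3*v^3 - 7*v^2 + 3*v + 1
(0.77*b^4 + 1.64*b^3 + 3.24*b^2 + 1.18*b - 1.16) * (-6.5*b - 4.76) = -5.005*b^5 - 14.3252*b^4 - 28.8664*b^3 - 23.0924*b^2 + 1.9232*b + 5.5216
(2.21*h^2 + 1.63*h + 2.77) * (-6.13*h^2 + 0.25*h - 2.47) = -13.5473*h^4 - 9.4394*h^3 - 22.0313*h^2 - 3.3336*h - 6.8419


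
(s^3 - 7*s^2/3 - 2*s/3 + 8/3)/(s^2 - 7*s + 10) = (3*s^2 - s - 4)/(3*(s - 5))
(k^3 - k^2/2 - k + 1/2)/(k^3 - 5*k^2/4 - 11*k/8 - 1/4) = 4*(-2*k^3 + k^2 + 2*k - 1)/(-8*k^3 + 10*k^2 + 11*k + 2)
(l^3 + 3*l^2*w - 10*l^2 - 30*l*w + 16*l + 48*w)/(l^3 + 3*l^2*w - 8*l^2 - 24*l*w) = (l - 2)/l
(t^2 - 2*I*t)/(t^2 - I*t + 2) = t/(t + I)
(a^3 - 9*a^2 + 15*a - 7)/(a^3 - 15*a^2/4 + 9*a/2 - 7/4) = 4*(a - 7)/(4*a - 7)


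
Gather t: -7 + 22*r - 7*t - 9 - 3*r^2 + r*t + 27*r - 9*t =-3*r^2 + 49*r + t*(r - 16) - 16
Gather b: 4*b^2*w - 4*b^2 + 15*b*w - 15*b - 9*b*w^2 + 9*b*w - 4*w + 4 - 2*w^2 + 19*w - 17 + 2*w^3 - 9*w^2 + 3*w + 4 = b^2*(4*w - 4) + b*(-9*w^2 + 24*w - 15) + 2*w^3 - 11*w^2 + 18*w - 9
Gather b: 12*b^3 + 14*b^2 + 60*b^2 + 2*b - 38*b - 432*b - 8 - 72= 12*b^3 + 74*b^2 - 468*b - 80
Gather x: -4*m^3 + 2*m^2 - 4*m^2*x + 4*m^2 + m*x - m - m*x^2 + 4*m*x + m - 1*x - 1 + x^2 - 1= -4*m^3 + 6*m^2 + x^2*(1 - m) + x*(-4*m^2 + 5*m - 1) - 2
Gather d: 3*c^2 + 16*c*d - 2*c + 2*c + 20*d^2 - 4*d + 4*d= 3*c^2 + 16*c*d + 20*d^2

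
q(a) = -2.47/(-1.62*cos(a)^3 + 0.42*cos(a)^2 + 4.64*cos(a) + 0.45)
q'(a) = -2.47*(-4.86*sin(a)*cos(a)^2 + 0.84*sin(a)*cos(a) + 4.64*sin(a))/(-1.62*cos(a)^3 + 0.42*cos(a)^2 + 4.64*cos(a) + 0.45)^2 = (12.0042*cos(a)^2 - 2.0748*cos(a) - 11.4608)*sin(a)/(-1.62*cos(a)^3 + 0.42*cos(a)^2 + 4.64*cos(a) + 0.45)^2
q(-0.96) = -0.84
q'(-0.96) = 0.82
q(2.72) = 1.12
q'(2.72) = 0.04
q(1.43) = -2.24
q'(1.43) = -9.34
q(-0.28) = -0.64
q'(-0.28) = 0.04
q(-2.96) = 1.14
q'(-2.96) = -0.08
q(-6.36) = -0.64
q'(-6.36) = 0.01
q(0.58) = -0.67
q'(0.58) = -0.19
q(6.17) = -0.64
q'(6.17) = 0.01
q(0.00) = -0.63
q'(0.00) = 0.00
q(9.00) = 1.12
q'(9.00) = 0.03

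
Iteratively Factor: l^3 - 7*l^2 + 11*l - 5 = (l - 1)*(l^2 - 6*l + 5) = (l - 5)*(l - 1)*(l - 1)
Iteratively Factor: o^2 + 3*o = (o + 3)*(o)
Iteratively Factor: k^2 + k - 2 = (k + 2)*(k - 1)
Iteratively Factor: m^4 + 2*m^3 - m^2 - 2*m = (m)*(m^3 + 2*m^2 - m - 2) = m*(m - 1)*(m^2 + 3*m + 2) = m*(m - 1)*(m + 1)*(m + 2)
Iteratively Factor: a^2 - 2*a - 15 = (a + 3)*(a - 5)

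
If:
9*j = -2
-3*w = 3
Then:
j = -2/9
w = -1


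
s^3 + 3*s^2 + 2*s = s*(s + 1)*(s + 2)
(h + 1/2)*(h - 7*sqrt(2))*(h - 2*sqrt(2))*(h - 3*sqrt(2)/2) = h^4 - 21*sqrt(2)*h^3/2 + h^3/2 - 21*sqrt(2)*h^2/4 + 55*h^2 - 42*sqrt(2)*h + 55*h/2 - 21*sqrt(2)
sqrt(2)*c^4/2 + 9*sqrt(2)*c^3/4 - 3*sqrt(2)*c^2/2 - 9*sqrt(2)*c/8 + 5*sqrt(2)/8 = (c - 1/2)*(c + 5)*(c - sqrt(2)/2)*(sqrt(2)*c/2 + 1/2)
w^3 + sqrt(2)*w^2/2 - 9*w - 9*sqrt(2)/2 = (w - 3)*(w + 3)*(w + sqrt(2)/2)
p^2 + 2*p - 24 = (p - 4)*(p + 6)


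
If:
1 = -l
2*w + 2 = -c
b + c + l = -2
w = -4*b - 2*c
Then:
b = 1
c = -2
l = -1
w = 0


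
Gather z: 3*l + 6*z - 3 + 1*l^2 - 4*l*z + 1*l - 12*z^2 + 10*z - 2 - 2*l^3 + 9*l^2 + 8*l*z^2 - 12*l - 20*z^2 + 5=-2*l^3 + 10*l^2 - 8*l + z^2*(8*l - 32) + z*(16 - 4*l)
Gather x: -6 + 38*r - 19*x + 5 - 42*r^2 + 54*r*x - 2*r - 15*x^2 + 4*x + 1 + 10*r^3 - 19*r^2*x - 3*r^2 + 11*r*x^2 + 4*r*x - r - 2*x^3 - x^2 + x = 10*r^3 - 45*r^2 + 35*r - 2*x^3 + x^2*(11*r - 16) + x*(-19*r^2 + 58*r - 14)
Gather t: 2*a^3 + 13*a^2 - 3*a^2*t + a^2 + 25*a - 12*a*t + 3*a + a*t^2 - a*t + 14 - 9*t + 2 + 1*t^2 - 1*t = 2*a^3 + 14*a^2 + 28*a + t^2*(a + 1) + t*(-3*a^2 - 13*a - 10) + 16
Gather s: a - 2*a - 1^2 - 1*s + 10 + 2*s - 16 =-a + s - 7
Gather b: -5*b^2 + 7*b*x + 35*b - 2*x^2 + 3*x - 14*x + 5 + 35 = -5*b^2 + b*(7*x + 35) - 2*x^2 - 11*x + 40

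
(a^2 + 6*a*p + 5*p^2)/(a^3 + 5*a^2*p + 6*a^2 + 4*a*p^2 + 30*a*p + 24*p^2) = (a + 5*p)/(a^2 + 4*a*p + 6*a + 24*p)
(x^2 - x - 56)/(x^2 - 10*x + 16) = (x + 7)/(x - 2)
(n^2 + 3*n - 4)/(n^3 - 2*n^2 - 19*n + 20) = 1/(n - 5)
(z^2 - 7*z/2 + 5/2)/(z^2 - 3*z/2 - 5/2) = (z - 1)/(z + 1)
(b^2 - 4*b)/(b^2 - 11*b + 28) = b/(b - 7)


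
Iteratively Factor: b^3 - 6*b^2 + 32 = (b - 4)*(b^2 - 2*b - 8) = (b - 4)*(b + 2)*(b - 4)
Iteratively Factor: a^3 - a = (a - 1)*(a^2 + a) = (a - 1)*(a + 1)*(a)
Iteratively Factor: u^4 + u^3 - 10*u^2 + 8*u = (u - 2)*(u^3 + 3*u^2 - 4*u) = (u - 2)*(u + 4)*(u^2 - u) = u*(u - 2)*(u + 4)*(u - 1)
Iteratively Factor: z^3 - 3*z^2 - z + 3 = (z - 3)*(z^2 - 1) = (z - 3)*(z - 1)*(z + 1)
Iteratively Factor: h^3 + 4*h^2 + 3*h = (h)*(h^2 + 4*h + 3) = h*(h + 3)*(h + 1)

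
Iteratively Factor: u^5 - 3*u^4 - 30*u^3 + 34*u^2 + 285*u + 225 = (u + 3)*(u^4 - 6*u^3 - 12*u^2 + 70*u + 75) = (u + 1)*(u + 3)*(u^3 - 7*u^2 - 5*u + 75) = (u - 5)*(u + 1)*(u + 3)*(u^2 - 2*u - 15) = (u - 5)^2*(u + 1)*(u + 3)*(u + 3)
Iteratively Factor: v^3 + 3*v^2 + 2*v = (v + 1)*(v^2 + 2*v) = (v + 1)*(v + 2)*(v)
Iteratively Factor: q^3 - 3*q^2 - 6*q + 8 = (q - 4)*(q^2 + q - 2) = (q - 4)*(q + 2)*(q - 1)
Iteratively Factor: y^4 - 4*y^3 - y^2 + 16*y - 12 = (y - 2)*(y^3 - 2*y^2 - 5*y + 6) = (y - 2)*(y + 2)*(y^2 - 4*y + 3) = (y - 3)*(y - 2)*(y + 2)*(y - 1)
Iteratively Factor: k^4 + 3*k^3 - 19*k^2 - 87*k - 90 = (k + 2)*(k^3 + k^2 - 21*k - 45) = (k - 5)*(k + 2)*(k^2 + 6*k + 9) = (k - 5)*(k + 2)*(k + 3)*(k + 3)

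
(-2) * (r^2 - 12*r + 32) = -2*r^2 + 24*r - 64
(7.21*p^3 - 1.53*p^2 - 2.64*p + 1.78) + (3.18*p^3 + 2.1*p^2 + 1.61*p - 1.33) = 10.39*p^3 + 0.57*p^2 - 1.03*p + 0.45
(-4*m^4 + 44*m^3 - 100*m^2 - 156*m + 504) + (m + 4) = -4*m^4 + 44*m^3 - 100*m^2 - 155*m + 508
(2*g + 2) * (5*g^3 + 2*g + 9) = 10*g^4 + 10*g^3 + 4*g^2 + 22*g + 18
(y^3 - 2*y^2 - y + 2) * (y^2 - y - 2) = y^5 - 3*y^4 - y^3 + 7*y^2 - 4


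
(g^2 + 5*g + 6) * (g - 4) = g^3 + g^2 - 14*g - 24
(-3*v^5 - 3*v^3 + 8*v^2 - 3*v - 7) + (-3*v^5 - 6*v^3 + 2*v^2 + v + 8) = -6*v^5 - 9*v^3 + 10*v^2 - 2*v + 1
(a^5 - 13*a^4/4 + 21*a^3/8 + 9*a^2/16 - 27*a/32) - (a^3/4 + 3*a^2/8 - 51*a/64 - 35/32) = a^5 - 13*a^4/4 + 19*a^3/8 + 3*a^2/16 - 3*a/64 + 35/32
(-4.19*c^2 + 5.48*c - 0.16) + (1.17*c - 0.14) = -4.19*c^2 + 6.65*c - 0.3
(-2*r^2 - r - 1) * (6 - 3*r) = 6*r^3 - 9*r^2 - 3*r - 6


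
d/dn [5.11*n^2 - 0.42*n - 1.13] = 10.22*n - 0.42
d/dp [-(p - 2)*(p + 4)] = -2*p - 2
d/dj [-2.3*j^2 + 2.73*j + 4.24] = 2.73 - 4.6*j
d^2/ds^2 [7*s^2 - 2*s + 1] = 14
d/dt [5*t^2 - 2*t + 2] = 10*t - 2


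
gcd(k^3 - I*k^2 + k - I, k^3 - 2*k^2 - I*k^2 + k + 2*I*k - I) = k - I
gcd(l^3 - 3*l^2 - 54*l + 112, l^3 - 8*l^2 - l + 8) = l - 8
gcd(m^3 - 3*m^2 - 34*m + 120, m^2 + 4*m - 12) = m + 6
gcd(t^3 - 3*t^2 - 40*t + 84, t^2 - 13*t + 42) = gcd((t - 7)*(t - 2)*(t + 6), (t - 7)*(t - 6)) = t - 7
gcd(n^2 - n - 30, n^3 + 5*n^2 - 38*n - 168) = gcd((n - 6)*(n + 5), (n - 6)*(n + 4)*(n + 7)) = n - 6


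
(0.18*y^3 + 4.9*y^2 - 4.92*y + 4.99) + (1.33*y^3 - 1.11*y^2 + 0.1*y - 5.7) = 1.51*y^3 + 3.79*y^2 - 4.82*y - 0.71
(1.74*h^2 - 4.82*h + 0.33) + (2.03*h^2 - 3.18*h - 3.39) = 3.77*h^2 - 8.0*h - 3.06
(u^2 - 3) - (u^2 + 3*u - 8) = 5 - 3*u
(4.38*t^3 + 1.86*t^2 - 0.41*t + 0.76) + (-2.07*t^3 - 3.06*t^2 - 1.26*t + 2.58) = 2.31*t^3 - 1.2*t^2 - 1.67*t + 3.34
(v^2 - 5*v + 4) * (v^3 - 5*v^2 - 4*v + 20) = v^5 - 10*v^4 + 25*v^3 + 20*v^2 - 116*v + 80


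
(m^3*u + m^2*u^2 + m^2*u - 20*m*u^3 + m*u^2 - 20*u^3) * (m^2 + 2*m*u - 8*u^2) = m^5*u + 3*m^4*u^2 + m^4*u - 26*m^3*u^3 + 3*m^3*u^2 - 48*m^2*u^4 - 26*m^2*u^3 + 160*m*u^5 - 48*m*u^4 + 160*u^5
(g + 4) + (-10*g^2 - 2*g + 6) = -10*g^2 - g + 10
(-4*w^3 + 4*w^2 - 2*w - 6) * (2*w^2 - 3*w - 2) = -8*w^5 + 20*w^4 - 8*w^3 - 14*w^2 + 22*w + 12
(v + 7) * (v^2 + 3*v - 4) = v^3 + 10*v^2 + 17*v - 28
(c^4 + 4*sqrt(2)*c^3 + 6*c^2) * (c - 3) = c^5 - 3*c^4 + 4*sqrt(2)*c^4 - 12*sqrt(2)*c^3 + 6*c^3 - 18*c^2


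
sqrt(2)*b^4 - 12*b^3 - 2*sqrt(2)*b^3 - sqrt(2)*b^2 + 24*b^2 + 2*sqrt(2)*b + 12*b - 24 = (b - 2)*(b - 1)*(b - 6*sqrt(2))*(sqrt(2)*b + sqrt(2))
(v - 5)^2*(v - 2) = v^3 - 12*v^2 + 45*v - 50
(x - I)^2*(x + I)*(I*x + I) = I*x^4 + x^3 + I*x^3 + x^2 + I*x^2 + x + I*x + 1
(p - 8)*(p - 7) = p^2 - 15*p + 56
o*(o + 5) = o^2 + 5*o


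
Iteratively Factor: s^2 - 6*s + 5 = (s - 5)*(s - 1)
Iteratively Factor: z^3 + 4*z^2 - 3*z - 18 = (z + 3)*(z^2 + z - 6) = (z - 2)*(z + 3)*(z + 3)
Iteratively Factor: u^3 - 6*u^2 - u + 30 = (u + 2)*(u^2 - 8*u + 15) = (u - 5)*(u + 2)*(u - 3)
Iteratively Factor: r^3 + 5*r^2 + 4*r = (r)*(r^2 + 5*r + 4) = r*(r + 4)*(r + 1)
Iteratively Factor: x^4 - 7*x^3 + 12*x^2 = (x)*(x^3 - 7*x^2 + 12*x) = x^2*(x^2 - 7*x + 12) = x^2*(x - 4)*(x - 3)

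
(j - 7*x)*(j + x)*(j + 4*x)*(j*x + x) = j^4*x - 2*j^3*x^2 + j^3*x - 31*j^2*x^3 - 2*j^2*x^2 - 28*j*x^4 - 31*j*x^3 - 28*x^4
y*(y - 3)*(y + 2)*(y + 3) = y^4 + 2*y^3 - 9*y^2 - 18*y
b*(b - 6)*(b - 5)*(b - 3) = b^4 - 14*b^3 + 63*b^2 - 90*b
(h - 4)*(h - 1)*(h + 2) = h^3 - 3*h^2 - 6*h + 8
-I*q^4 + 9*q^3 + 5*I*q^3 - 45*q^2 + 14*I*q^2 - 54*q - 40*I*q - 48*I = (q - 6)*(q + I)*(q + 8*I)*(-I*q - I)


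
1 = 1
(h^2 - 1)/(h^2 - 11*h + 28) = (h^2 - 1)/(h^2 - 11*h + 28)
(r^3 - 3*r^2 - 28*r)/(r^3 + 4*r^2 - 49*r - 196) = r/(r + 7)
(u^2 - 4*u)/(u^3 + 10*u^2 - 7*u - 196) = u/(u^2 + 14*u + 49)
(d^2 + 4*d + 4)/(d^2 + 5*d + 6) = (d + 2)/(d + 3)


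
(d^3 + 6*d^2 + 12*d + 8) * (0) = 0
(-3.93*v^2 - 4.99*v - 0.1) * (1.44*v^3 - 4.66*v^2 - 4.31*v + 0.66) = -5.6592*v^5 + 11.1282*v^4 + 40.0477*v^3 + 19.3791*v^2 - 2.8624*v - 0.066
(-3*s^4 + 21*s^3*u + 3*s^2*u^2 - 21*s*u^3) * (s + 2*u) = -3*s^5 + 15*s^4*u + 45*s^3*u^2 - 15*s^2*u^3 - 42*s*u^4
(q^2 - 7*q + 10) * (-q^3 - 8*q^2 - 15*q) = -q^5 - q^4 + 31*q^3 + 25*q^2 - 150*q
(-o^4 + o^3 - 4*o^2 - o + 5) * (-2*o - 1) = 2*o^5 - o^4 + 7*o^3 + 6*o^2 - 9*o - 5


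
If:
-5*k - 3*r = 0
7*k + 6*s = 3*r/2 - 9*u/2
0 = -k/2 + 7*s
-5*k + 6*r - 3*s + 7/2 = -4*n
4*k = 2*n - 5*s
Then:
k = 7/13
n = 61/52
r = -35/39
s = 1/26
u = -139/117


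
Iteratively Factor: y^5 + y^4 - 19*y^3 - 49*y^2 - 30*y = (y)*(y^4 + y^3 - 19*y^2 - 49*y - 30) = y*(y + 3)*(y^3 - 2*y^2 - 13*y - 10) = y*(y + 2)*(y + 3)*(y^2 - 4*y - 5) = y*(y + 1)*(y + 2)*(y + 3)*(y - 5)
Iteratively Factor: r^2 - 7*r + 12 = (r - 3)*(r - 4)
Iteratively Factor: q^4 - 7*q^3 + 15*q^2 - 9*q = (q)*(q^3 - 7*q^2 + 15*q - 9) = q*(q - 3)*(q^2 - 4*q + 3) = q*(q - 3)*(q - 1)*(q - 3)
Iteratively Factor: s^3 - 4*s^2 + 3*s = (s - 1)*(s^2 - 3*s) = s*(s - 1)*(s - 3)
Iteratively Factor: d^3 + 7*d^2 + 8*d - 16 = (d + 4)*(d^2 + 3*d - 4) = (d + 4)^2*(d - 1)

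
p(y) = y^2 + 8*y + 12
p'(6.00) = 20.00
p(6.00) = 96.00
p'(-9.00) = -10.00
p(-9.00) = 21.00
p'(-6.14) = -4.28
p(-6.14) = 0.58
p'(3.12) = 14.24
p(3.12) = 46.69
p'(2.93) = 13.86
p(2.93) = 44.02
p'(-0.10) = 7.80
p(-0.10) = 11.21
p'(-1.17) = 5.66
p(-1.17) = 4.01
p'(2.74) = 13.48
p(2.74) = 41.43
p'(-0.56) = 6.88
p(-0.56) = 7.83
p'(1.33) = 10.66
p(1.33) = 24.41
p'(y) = 2*y + 8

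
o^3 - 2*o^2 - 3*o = o*(o - 3)*(o + 1)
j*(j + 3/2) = j^2 + 3*j/2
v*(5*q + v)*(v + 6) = 5*q*v^2 + 30*q*v + v^3 + 6*v^2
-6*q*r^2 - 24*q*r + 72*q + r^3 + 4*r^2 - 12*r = (-6*q + r)*(r - 2)*(r + 6)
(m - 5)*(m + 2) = m^2 - 3*m - 10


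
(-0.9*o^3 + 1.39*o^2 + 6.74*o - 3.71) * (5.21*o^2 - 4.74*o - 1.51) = -4.689*o^5 + 11.5079*o^4 + 29.8858*o^3 - 53.3756*o^2 + 7.408*o + 5.6021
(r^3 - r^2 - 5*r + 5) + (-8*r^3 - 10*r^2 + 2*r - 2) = -7*r^3 - 11*r^2 - 3*r + 3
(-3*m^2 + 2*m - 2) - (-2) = -3*m^2 + 2*m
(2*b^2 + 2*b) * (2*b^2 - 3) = 4*b^4 + 4*b^3 - 6*b^2 - 6*b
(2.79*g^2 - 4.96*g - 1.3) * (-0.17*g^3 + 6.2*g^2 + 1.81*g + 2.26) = -0.4743*g^5 + 18.1412*g^4 - 25.4811*g^3 - 10.7322*g^2 - 13.5626*g - 2.938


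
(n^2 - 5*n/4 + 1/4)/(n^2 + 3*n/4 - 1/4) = (n - 1)/(n + 1)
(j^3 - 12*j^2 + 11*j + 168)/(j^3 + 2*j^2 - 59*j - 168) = (j - 7)/(j + 7)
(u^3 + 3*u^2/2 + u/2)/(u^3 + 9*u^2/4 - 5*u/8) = 4*(2*u^2 + 3*u + 1)/(8*u^2 + 18*u - 5)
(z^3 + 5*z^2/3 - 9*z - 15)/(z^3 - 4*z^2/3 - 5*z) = (z + 3)/z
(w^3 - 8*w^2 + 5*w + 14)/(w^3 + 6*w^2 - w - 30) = (w^2 - 6*w - 7)/(w^2 + 8*w + 15)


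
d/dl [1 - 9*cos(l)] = 9*sin(l)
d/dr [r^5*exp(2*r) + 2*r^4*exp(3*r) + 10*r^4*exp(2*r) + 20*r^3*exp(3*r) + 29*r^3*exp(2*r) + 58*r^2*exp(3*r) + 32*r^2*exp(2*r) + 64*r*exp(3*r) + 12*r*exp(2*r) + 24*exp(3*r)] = (2*r^5 + 6*r^4*exp(r) + 25*r^4 + 68*r^3*exp(r) + 98*r^3 + 234*r^2*exp(r) + 151*r^2 + 308*r*exp(r) + 88*r + 136*exp(r) + 12)*exp(2*r)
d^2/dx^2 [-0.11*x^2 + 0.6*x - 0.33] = -0.220000000000000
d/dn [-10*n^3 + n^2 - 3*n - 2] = -30*n^2 + 2*n - 3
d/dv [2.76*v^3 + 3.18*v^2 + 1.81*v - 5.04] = 8.28*v^2 + 6.36*v + 1.81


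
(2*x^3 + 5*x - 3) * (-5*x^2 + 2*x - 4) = -10*x^5 + 4*x^4 - 33*x^3 + 25*x^2 - 26*x + 12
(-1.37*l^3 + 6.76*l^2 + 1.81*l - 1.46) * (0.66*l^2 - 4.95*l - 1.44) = -0.9042*l^5 + 11.2431*l^4 - 30.2946*l^3 - 19.6575*l^2 + 4.6206*l + 2.1024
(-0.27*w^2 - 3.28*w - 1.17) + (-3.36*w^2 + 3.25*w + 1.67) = -3.63*w^2 - 0.0299999999999998*w + 0.5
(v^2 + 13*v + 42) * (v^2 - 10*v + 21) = v^4 + 3*v^3 - 67*v^2 - 147*v + 882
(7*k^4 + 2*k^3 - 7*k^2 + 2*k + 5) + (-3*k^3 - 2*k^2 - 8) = 7*k^4 - k^3 - 9*k^2 + 2*k - 3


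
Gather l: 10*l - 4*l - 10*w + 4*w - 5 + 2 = 6*l - 6*w - 3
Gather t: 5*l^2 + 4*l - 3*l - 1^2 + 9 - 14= 5*l^2 + l - 6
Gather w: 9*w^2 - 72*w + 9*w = 9*w^2 - 63*w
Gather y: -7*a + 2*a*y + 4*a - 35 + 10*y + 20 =-3*a + y*(2*a + 10) - 15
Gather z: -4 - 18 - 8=-30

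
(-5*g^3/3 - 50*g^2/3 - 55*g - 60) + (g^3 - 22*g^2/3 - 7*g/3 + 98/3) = -2*g^3/3 - 24*g^2 - 172*g/3 - 82/3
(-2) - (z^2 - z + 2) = -z^2 + z - 4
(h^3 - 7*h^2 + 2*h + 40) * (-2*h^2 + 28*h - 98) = -2*h^5 + 42*h^4 - 298*h^3 + 662*h^2 + 924*h - 3920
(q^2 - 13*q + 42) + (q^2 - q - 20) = 2*q^2 - 14*q + 22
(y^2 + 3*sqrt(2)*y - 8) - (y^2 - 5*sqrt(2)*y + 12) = 8*sqrt(2)*y - 20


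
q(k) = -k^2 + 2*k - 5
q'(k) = 2 - 2*k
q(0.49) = -4.26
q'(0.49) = 1.02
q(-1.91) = -12.47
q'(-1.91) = 5.82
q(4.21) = -14.30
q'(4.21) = -6.42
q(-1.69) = -11.24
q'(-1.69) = 5.38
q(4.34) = -15.16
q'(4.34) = -6.68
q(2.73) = -6.99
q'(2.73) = -3.46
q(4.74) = -17.99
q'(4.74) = -7.48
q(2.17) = -5.37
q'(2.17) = -2.34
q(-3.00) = -20.00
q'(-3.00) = 8.00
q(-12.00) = -173.00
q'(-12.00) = 26.00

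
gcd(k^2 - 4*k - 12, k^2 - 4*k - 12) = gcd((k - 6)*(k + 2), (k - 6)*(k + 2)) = k^2 - 4*k - 12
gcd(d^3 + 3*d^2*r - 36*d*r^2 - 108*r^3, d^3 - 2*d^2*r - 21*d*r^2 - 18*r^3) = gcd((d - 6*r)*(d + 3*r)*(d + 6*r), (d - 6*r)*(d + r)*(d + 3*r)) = -d^2 + 3*d*r + 18*r^2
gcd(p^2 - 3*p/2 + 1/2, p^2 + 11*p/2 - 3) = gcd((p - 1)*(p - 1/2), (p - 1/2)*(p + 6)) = p - 1/2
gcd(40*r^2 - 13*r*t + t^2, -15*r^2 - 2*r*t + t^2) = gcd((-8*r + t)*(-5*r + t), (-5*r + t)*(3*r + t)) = 5*r - t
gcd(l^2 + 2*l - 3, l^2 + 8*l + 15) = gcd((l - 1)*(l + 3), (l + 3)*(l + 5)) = l + 3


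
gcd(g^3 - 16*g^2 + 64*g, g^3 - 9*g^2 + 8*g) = g^2 - 8*g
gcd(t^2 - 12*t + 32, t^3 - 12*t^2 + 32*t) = t^2 - 12*t + 32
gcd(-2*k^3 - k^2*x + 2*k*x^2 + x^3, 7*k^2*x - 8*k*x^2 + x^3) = -k + x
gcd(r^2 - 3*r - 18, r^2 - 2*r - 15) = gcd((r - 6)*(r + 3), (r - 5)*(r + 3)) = r + 3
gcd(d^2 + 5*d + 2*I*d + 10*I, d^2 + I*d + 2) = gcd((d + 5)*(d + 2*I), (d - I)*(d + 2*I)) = d + 2*I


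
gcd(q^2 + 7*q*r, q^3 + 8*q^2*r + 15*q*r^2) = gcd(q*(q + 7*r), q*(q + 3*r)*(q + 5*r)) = q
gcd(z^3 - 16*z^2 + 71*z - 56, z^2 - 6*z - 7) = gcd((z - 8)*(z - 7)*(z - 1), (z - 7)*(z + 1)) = z - 7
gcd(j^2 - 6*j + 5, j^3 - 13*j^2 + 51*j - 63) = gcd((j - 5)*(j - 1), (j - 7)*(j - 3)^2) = 1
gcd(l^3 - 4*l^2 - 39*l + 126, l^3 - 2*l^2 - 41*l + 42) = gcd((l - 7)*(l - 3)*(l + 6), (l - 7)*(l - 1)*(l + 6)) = l^2 - l - 42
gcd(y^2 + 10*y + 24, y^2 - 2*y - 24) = y + 4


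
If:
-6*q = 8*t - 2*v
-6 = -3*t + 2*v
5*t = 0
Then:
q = -1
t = 0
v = -3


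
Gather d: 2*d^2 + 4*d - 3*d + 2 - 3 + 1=2*d^2 + d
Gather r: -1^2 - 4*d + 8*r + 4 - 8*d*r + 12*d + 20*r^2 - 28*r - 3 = 8*d + 20*r^2 + r*(-8*d - 20)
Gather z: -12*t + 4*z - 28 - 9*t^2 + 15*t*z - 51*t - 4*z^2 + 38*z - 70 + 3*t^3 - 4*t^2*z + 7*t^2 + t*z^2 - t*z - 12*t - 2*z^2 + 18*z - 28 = 3*t^3 - 2*t^2 - 75*t + z^2*(t - 6) + z*(-4*t^2 + 14*t + 60) - 126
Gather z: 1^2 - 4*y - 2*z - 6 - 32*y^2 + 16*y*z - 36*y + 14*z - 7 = -32*y^2 - 40*y + z*(16*y + 12) - 12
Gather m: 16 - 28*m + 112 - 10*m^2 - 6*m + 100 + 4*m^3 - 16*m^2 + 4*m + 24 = 4*m^3 - 26*m^2 - 30*m + 252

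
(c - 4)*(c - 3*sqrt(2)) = c^2 - 3*sqrt(2)*c - 4*c + 12*sqrt(2)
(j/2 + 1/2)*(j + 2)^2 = j^3/2 + 5*j^2/2 + 4*j + 2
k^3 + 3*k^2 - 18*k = k*(k - 3)*(k + 6)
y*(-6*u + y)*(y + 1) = -6*u*y^2 - 6*u*y + y^3 + y^2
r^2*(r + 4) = r^3 + 4*r^2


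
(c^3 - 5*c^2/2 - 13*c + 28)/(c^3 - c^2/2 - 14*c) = (c - 2)/c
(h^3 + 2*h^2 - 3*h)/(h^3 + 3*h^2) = (h - 1)/h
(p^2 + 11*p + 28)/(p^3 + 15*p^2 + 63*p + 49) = (p + 4)/(p^2 + 8*p + 7)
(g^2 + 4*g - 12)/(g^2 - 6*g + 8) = (g + 6)/(g - 4)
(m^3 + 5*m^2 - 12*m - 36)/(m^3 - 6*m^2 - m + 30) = (m + 6)/(m - 5)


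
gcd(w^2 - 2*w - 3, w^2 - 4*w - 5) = w + 1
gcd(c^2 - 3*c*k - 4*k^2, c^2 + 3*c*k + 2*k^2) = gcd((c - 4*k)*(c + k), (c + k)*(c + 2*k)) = c + k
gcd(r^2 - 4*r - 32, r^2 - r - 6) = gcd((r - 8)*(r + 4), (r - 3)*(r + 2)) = 1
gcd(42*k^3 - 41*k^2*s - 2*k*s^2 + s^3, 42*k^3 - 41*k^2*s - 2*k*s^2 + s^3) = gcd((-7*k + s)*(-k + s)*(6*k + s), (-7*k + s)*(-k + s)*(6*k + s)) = 42*k^3 - 41*k^2*s - 2*k*s^2 + s^3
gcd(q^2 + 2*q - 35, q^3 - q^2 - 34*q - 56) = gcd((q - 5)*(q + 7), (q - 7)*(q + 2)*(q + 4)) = 1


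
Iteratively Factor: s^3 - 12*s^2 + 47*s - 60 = (s - 4)*(s^2 - 8*s + 15) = (s - 5)*(s - 4)*(s - 3)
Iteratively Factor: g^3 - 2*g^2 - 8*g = (g + 2)*(g^2 - 4*g) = g*(g + 2)*(g - 4)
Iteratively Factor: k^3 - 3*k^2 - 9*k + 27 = (k + 3)*(k^2 - 6*k + 9) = (k - 3)*(k + 3)*(k - 3)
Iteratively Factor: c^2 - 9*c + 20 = (c - 4)*(c - 5)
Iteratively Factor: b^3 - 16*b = (b - 4)*(b^2 + 4*b) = (b - 4)*(b + 4)*(b)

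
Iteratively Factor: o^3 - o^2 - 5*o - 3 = (o - 3)*(o^2 + 2*o + 1) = (o - 3)*(o + 1)*(o + 1)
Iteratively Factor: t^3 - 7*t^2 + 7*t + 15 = (t - 3)*(t^2 - 4*t - 5) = (t - 3)*(t + 1)*(t - 5)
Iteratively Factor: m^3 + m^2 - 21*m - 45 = (m - 5)*(m^2 + 6*m + 9) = (m - 5)*(m + 3)*(m + 3)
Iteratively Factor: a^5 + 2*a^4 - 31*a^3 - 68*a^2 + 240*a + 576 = (a - 4)*(a^4 + 6*a^3 - 7*a^2 - 96*a - 144) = (a - 4)*(a + 3)*(a^3 + 3*a^2 - 16*a - 48) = (a - 4)*(a + 3)^2*(a^2 - 16) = (a - 4)*(a + 3)^2*(a + 4)*(a - 4)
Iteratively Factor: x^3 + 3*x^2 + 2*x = (x + 2)*(x^2 + x) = (x + 1)*(x + 2)*(x)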